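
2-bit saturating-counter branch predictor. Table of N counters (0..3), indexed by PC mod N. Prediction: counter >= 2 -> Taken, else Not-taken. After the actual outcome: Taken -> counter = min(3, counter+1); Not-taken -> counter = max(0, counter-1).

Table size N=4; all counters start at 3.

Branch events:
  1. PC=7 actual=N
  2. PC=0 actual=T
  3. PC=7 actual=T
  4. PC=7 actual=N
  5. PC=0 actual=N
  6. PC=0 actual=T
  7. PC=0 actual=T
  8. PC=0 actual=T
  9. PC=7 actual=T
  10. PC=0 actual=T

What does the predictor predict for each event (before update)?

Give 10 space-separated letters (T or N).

Ev 1: PC=7 idx=3 pred=T actual=N -> ctr[3]=2
Ev 2: PC=0 idx=0 pred=T actual=T -> ctr[0]=3
Ev 3: PC=7 idx=3 pred=T actual=T -> ctr[3]=3
Ev 4: PC=7 idx=3 pred=T actual=N -> ctr[3]=2
Ev 5: PC=0 idx=0 pred=T actual=N -> ctr[0]=2
Ev 6: PC=0 idx=0 pred=T actual=T -> ctr[0]=3
Ev 7: PC=0 idx=0 pred=T actual=T -> ctr[0]=3
Ev 8: PC=0 idx=0 pred=T actual=T -> ctr[0]=3
Ev 9: PC=7 idx=3 pred=T actual=T -> ctr[3]=3
Ev 10: PC=0 idx=0 pred=T actual=T -> ctr[0]=3

Answer: T T T T T T T T T T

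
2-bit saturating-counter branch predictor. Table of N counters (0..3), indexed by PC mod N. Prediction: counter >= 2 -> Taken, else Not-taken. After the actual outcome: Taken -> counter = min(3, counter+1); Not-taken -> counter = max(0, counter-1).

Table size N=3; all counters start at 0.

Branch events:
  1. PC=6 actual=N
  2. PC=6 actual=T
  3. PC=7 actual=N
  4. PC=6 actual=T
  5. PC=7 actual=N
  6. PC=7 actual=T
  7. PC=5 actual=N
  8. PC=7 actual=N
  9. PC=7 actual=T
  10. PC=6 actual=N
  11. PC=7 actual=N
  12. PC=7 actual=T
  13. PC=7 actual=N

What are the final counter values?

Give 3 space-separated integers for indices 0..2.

Ev 1: PC=6 idx=0 pred=N actual=N -> ctr[0]=0
Ev 2: PC=6 idx=0 pred=N actual=T -> ctr[0]=1
Ev 3: PC=7 idx=1 pred=N actual=N -> ctr[1]=0
Ev 4: PC=6 idx=0 pred=N actual=T -> ctr[0]=2
Ev 5: PC=7 idx=1 pred=N actual=N -> ctr[1]=0
Ev 6: PC=7 idx=1 pred=N actual=T -> ctr[1]=1
Ev 7: PC=5 idx=2 pred=N actual=N -> ctr[2]=0
Ev 8: PC=7 idx=1 pred=N actual=N -> ctr[1]=0
Ev 9: PC=7 idx=1 pred=N actual=T -> ctr[1]=1
Ev 10: PC=6 idx=0 pred=T actual=N -> ctr[0]=1
Ev 11: PC=7 idx=1 pred=N actual=N -> ctr[1]=0
Ev 12: PC=7 idx=1 pred=N actual=T -> ctr[1]=1
Ev 13: PC=7 idx=1 pred=N actual=N -> ctr[1]=0

Answer: 1 0 0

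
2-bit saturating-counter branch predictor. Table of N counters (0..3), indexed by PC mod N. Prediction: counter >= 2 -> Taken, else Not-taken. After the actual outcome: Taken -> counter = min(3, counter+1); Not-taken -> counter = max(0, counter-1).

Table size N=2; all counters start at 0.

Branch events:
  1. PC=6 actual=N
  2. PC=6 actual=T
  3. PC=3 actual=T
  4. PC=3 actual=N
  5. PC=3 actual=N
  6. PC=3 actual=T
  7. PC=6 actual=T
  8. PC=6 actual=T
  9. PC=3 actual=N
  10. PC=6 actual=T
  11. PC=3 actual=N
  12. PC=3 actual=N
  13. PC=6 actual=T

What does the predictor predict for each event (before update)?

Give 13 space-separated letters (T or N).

Answer: N N N N N N N T N T N N T

Derivation:
Ev 1: PC=6 idx=0 pred=N actual=N -> ctr[0]=0
Ev 2: PC=6 idx=0 pred=N actual=T -> ctr[0]=1
Ev 3: PC=3 idx=1 pred=N actual=T -> ctr[1]=1
Ev 4: PC=3 idx=1 pred=N actual=N -> ctr[1]=0
Ev 5: PC=3 idx=1 pred=N actual=N -> ctr[1]=0
Ev 6: PC=3 idx=1 pred=N actual=T -> ctr[1]=1
Ev 7: PC=6 idx=0 pred=N actual=T -> ctr[0]=2
Ev 8: PC=6 idx=0 pred=T actual=T -> ctr[0]=3
Ev 9: PC=3 idx=1 pred=N actual=N -> ctr[1]=0
Ev 10: PC=6 idx=0 pred=T actual=T -> ctr[0]=3
Ev 11: PC=3 idx=1 pred=N actual=N -> ctr[1]=0
Ev 12: PC=3 idx=1 pred=N actual=N -> ctr[1]=0
Ev 13: PC=6 idx=0 pred=T actual=T -> ctr[0]=3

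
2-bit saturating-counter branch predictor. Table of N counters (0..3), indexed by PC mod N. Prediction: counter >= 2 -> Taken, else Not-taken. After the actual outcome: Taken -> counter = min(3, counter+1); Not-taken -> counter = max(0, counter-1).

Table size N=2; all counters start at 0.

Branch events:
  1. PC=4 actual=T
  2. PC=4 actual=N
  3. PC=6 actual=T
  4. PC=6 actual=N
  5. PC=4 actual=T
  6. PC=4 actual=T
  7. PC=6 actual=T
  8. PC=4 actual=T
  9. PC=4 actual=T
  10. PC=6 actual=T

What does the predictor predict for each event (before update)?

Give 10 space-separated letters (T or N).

Ev 1: PC=4 idx=0 pred=N actual=T -> ctr[0]=1
Ev 2: PC=4 idx=0 pred=N actual=N -> ctr[0]=0
Ev 3: PC=6 idx=0 pred=N actual=T -> ctr[0]=1
Ev 4: PC=6 idx=0 pred=N actual=N -> ctr[0]=0
Ev 5: PC=4 idx=0 pred=N actual=T -> ctr[0]=1
Ev 6: PC=4 idx=0 pred=N actual=T -> ctr[0]=2
Ev 7: PC=6 idx=0 pred=T actual=T -> ctr[0]=3
Ev 8: PC=4 idx=0 pred=T actual=T -> ctr[0]=3
Ev 9: PC=4 idx=0 pred=T actual=T -> ctr[0]=3
Ev 10: PC=6 idx=0 pred=T actual=T -> ctr[0]=3

Answer: N N N N N N T T T T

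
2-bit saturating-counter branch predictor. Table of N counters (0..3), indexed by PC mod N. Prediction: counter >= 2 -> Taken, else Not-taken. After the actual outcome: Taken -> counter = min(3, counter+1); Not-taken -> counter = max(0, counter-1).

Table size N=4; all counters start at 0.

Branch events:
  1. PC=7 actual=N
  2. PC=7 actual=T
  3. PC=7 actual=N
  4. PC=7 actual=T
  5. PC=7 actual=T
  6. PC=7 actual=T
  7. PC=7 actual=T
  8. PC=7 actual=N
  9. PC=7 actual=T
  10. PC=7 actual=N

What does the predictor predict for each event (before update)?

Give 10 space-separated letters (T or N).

Ev 1: PC=7 idx=3 pred=N actual=N -> ctr[3]=0
Ev 2: PC=7 idx=3 pred=N actual=T -> ctr[3]=1
Ev 3: PC=7 idx=3 pred=N actual=N -> ctr[3]=0
Ev 4: PC=7 idx=3 pred=N actual=T -> ctr[3]=1
Ev 5: PC=7 idx=3 pred=N actual=T -> ctr[3]=2
Ev 6: PC=7 idx=3 pred=T actual=T -> ctr[3]=3
Ev 7: PC=7 idx=3 pred=T actual=T -> ctr[3]=3
Ev 8: PC=7 idx=3 pred=T actual=N -> ctr[3]=2
Ev 9: PC=7 idx=3 pred=T actual=T -> ctr[3]=3
Ev 10: PC=7 idx=3 pred=T actual=N -> ctr[3]=2

Answer: N N N N N T T T T T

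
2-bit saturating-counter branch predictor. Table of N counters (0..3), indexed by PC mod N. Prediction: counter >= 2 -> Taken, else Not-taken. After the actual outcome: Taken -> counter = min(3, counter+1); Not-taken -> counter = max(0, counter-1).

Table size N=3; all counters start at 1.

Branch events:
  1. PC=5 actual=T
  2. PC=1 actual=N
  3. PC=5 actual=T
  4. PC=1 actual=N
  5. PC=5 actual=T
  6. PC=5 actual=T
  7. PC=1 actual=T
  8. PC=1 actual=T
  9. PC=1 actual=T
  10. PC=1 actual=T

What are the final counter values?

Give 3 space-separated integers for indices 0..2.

Answer: 1 3 3

Derivation:
Ev 1: PC=5 idx=2 pred=N actual=T -> ctr[2]=2
Ev 2: PC=1 idx=1 pred=N actual=N -> ctr[1]=0
Ev 3: PC=5 idx=2 pred=T actual=T -> ctr[2]=3
Ev 4: PC=1 idx=1 pred=N actual=N -> ctr[1]=0
Ev 5: PC=5 idx=2 pred=T actual=T -> ctr[2]=3
Ev 6: PC=5 idx=2 pred=T actual=T -> ctr[2]=3
Ev 7: PC=1 idx=1 pred=N actual=T -> ctr[1]=1
Ev 8: PC=1 idx=1 pred=N actual=T -> ctr[1]=2
Ev 9: PC=1 idx=1 pred=T actual=T -> ctr[1]=3
Ev 10: PC=1 idx=1 pred=T actual=T -> ctr[1]=3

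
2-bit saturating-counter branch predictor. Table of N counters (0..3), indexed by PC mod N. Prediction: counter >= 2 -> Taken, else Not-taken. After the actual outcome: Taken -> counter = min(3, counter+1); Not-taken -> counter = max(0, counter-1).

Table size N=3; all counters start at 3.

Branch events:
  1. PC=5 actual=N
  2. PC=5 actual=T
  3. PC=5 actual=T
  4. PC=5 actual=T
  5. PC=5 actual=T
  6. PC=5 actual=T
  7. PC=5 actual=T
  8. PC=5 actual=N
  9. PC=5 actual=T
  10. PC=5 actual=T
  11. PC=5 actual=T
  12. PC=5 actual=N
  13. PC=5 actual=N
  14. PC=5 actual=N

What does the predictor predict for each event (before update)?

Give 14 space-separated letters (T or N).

Answer: T T T T T T T T T T T T T N

Derivation:
Ev 1: PC=5 idx=2 pred=T actual=N -> ctr[2]=2
Ev 2: PC=5 idx=2 pred=T actual=T -> ctr[2]=3
Ev 3: PC=5 idx=2 pred=T actual=T -> ctr[2]=3
Ev 4: PC=5 idx=2 pred=T actual=T -> ctr[2]=3
Ev 5: PC=5 idx=2 pred=T actual=T -> ctr[2]=3
Ev 6: PC=5 idx=2 pred=T actual=T -> ctr[2]=3
Ev 7: PC=5 idx=2 pred=T actual=T -> ctr[2]=3
Ev 8: PC=5 idx=2 pred=T actual=N -> ctr[2]=2
Ev 9: PC=5 idx=2 pred=T actual=T -> ctr[2]=3
Ev 10: PC=5 idx=2 pred=T actual=T -> ctr[2]=3
Ev 11: PC=5 idx=2 pred=T actual=T -> ctr[2]=3
Ev 12: PC=5 idx=2 pred=T actual=N -> ctr[2]=2
Ev 13: PC=5 idx=2 pred=T actual=N -> ctr[2]=1
Ev 14: PC=5 idx=2 pred=N actual=N -> ctr[2]=0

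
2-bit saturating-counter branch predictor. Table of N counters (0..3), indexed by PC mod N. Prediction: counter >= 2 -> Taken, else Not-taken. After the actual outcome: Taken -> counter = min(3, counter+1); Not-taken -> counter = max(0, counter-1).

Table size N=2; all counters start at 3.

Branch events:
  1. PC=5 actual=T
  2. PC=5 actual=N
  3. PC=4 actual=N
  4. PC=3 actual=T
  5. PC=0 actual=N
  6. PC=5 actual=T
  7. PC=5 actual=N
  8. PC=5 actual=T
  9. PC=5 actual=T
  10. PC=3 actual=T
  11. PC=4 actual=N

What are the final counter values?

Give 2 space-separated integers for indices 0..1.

Ev 1: PC=5 idx=1 pred=T actual=T -> ctr[1]=3
Ev 2: PC=5 idx=1 pred=T actual=N -> ctr[1]=2
Ev 3: PC=4 idx=0 pred=T actual=N -> ctr[0]=2
Ev 4: PC=3 idx=1 pred=T actual=T -> ctr[1]=3
Ev 5: PC=0 idx=0 pred=T actual=N -> ctr[0]=1
Ev 6: PC=5 idx=1 pred=T actual=T -> ctr[1]=3
Ev 7: PC=5 idx=1 pred=T actual=N -> ctr[1]=2
Ev 8: PC=5 idx=1 pred=T actual=T -> ctr[1]=3
Ev 9: PC=5 idx=1 pred=T actual=T -> ctr[1]=3
Ev 10: PC=3 idx=1 pred=T actual=T -> ctr[1]=3
Ev 11: PC=4 idx=0 pred=N actual=N -> ctr[0]=0

Answer: 0 3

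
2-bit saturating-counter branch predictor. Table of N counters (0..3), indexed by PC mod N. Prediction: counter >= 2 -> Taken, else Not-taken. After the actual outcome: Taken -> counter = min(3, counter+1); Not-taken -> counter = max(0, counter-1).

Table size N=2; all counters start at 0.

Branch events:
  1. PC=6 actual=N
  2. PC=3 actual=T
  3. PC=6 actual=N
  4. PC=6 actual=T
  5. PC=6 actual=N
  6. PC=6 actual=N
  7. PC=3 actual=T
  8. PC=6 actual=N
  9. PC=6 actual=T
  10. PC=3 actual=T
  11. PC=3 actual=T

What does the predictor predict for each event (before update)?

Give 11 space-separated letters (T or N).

Ev 1: PC=6 idx=0 pred=N actual=N -> ctr[0]=0
Ev 2: PC=3 idx=1 pred=N actual=T -> ctr[1]=1
Ev 3: PC=6 idx=0 pred=N actual=N -> ctr[0]=0
Ev 4: PC=6 idx=0 pred=N actual=T -> ctr[0]=1
Ev 5: PC=6 idx=0 pred=N actual=N -> ctr[0]=0
Ev 6: PC=6 idx=0 pred=N actual=N -> ctr[0]=0
Ev 7: PC=3 idx=1 pred=N actual=T -> ctr[1]=2
Ev 8: PC=6 idx=0 pred=N actual=N -> ctr[0]=0
Ev 9: PC=6 idx=0 pred=N actual=T -> ctr[0]=1
Ev 10: PC=3 idx=1 pred=T actual=T -> ctr[1]=3
Ev 11: PC=3 idx=1 pred=T actual=T -> ctr[1]=3

Answer: N N N N N N N N N T T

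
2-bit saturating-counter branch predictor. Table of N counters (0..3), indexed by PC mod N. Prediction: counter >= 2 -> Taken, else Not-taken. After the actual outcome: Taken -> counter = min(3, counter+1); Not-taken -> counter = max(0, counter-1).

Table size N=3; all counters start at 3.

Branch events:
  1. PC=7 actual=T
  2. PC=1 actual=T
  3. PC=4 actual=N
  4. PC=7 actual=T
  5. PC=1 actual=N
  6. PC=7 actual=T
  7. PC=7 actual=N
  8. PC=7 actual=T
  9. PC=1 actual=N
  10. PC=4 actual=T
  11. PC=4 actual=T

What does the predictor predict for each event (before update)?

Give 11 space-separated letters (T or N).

Ev 1: PC=7 idx=1 pred=T actual=T -> ctr[1]=3
Ev 2: PC=1 idx=1 pred=T actual=T -> ctr[1]=3
Ev 3: PC=4 idx=1 pred=T actual=N -> ctr[1]=2
Ev 4: PC=7 idx=1 pred=T actual=T -> ctr[1]=3
Ev 5: PC=1 idx=1 pred=T actual=N -> ctr[1]=2
Ev 6: PC=7 idx=1 pred=T actual=T -> ctr[1]=3
Ev 7: PC=7 idx=1 pred=T actual=N -> ctr[1]=2
Ev 8: PC=7 idx=1 pred=T actual=T -> ctr[1]=3
Ev 9: PC=1 idx=1 pred=T actual=N -> ctr[1]=2
Ev 10: PC=4 idx=1 pred=T actual=T -> ctr[1]=3
Ev 11: PC=4 idx=1 pred=T actual=T -> ctr[1]=3

Answer: T T T T T T T T T T T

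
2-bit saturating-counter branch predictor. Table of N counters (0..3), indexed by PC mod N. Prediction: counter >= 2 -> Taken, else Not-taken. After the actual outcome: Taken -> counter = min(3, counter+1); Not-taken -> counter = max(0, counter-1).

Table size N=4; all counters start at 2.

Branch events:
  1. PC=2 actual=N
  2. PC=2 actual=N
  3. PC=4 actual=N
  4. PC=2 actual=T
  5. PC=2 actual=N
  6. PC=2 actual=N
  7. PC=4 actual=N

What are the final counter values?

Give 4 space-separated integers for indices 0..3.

Ev 1: PC=2 idx=2 pred=T actual=N -> ctr[2]=1
Ev 2: PC=2 idx=2 pred=N actual=N -> ctr[2]=0
Ev 3: PC=4 idx=0 pred=T actual=N -> ctr[0]=1
Ev 4: PC=2 idx=2 pred=N actual=T -> ctr[2]=1
Ev 5: PC=2 idx=2 pred=N actual=N -> ctr[2]=0
Ev 6: PC=2 idx=2 pred=N actual=N -> ctr[2]=0
Ev 7: PC=4 idx=0 pred=N actual=N -> ctr[0]=0

Answer: 0 2 0 2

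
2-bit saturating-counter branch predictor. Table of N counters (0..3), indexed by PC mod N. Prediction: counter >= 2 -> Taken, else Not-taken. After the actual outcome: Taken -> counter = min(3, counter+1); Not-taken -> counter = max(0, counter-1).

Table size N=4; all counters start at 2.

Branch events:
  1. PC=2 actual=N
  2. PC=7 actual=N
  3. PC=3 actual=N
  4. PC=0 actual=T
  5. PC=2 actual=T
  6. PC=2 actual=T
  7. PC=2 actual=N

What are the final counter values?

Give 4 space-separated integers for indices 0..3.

Answer: 3 2 2 0

Derivation:
Ev 1: PC=2 idx=2 pred=T actual=N -> ctr[2]=1
Ev 2: PC=7 idx=3 pred=T actual=N -> ctr[3]=1
Ev 3: PC=3 idx=3 pred=N actual=N -> ctr[3]=0
Ev 4: PC=0 idx=0 pred=T actual=T -> ctr[0]=3
Ev 5: PC=2 idx=2 pred=N actual=T -> ctr[2]=2
Ev 6: PC=2 idx=2 pred=T actual=T -> ctr[2]=3
Ev 7: PC=2 idx=2 pred=T actual=N -> ctr[2]=2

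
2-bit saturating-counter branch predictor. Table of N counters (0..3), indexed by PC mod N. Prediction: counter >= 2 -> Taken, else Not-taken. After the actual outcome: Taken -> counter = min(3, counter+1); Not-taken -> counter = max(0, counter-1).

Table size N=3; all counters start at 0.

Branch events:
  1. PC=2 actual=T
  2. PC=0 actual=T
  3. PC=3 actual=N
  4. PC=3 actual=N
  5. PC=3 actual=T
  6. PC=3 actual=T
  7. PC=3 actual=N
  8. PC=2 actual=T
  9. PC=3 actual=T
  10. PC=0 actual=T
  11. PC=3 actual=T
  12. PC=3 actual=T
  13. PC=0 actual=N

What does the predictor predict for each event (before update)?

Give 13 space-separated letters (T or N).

Answer: N N N N N N T N N T T T T

Derivation:
Ev 1: PC=2 idx=2 pred=N actual=T -> ctr[2]=1
Ev 2: PC=0 idx=0 pred=N actual=T -> ctr[0]=1
Ev 3: PC=3 idx=0 pred=N actual=N -> ctr[0]=0
Ev 4: PC=3 idx=0 pred=N actual=N -> ctr[0]=0
Ev 5: PC=3 idx=0 pred=N actual=T -> ctr[0]=1
Ev 6: PC=3 idx=0 pred=N actual=T -> ctr[0]=2
Ev 7: PC=3 idx=0 pred=T actual=N -> ctr[0]=1
Ev 8: PC=2 idx=2 pred=N actual=T -> ctr[2]=2
Ev 9: PC=3 idx=0 pred=N actual=T -> ctr[0]=2
Ev 10: PC=0 idx=0 pred=T actual=T -> ctr[0]=3
Ev 11: PC=3 idx=0 pred=T actual=T -> ctr[0]=3
Ev 12: PC=3 idx=0 pred=T actual=T -> ctr[0]=3
Ev 13: PC=0 idx=0 pred=T actual=N -> ctr[0]=2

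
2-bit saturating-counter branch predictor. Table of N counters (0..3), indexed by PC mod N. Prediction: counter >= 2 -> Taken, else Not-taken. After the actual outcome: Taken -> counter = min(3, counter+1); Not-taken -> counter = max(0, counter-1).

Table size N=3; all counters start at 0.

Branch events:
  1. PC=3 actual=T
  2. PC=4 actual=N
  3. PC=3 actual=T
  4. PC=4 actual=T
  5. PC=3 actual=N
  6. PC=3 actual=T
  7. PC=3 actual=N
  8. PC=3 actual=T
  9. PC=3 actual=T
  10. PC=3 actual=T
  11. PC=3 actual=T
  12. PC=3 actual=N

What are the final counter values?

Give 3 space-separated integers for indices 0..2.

Answer: 2 1 0

Derivation:
Ev 1: PC=3 idx=0 pred=N actual=T -> ctr[0]=1
Ev 2: PC=4 idx=1 pred=N actual=N -> ctr[1]=0
Ev 3: PC=3 idx=0 pred=N actual=T -> ctr[0]=2
Ev 4: PC=4 idx=1 pred=N actual=T -> ctr[1]=1
Ev 5: PC=3 idx=0 pred=T actual=N -> ctr[0]=1
Ev 6: PC=3 idx=0 pred=N actual=T -> ctr[0]=2
Ev 7: PC=3 idx=0 pred=T actual=N -> ctr[0]=1
Ev 8: PC=3 idx=0 pred=N actual=T -> ctr[0]=2
Ev 9: PC=3 idx=0 pred=T actual=T -> ctr[0]=3
Ev 10: PC=3 idx=0 pred=T actual=T -> ctr[0]=3
Ev 11: PC=3 idx=0 pred=T actual=T -> ctr[0]=3
Ev 12: PC=3 idx=0 pred=T actual=N -> ctr[0]=2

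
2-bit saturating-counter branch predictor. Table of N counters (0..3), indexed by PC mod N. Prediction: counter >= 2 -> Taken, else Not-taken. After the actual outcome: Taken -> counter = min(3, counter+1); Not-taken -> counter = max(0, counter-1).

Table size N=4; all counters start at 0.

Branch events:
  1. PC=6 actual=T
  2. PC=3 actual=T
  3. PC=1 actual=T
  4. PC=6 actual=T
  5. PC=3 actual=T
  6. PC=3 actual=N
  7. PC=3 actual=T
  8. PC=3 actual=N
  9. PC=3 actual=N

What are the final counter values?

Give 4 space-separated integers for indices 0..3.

Ev 1: PC=6 idx=2 pred=N actual=T -> ctr[2]=1
Ev 2: PC=3 idx=3 pred=N actual=T -> ctr[3]=1
Ev 3: PC=1 idx=1 pred=N actual=T -> ctr[1]=1
Ev 4: PC=6 idx=2 pred=N actual=T -> ctr[2]=2
Ev 5: PC=3 idx=3 pred=N actual=T -> ctr[3]=2
Ev 6: PC=3 idx=3 pred=T actual=N -> ctr[3]=1
Ev 7: PC=3 idx=3 pred=N actual=T -> ctr[3]=2
Ev 8: PC=3 idx=3 pred=T actual=N -> ctr[3]=1
Ev 9: PC=3 idx=3 pred=N actual=N -> ctr[3]=0

Answer: 0 1 2 0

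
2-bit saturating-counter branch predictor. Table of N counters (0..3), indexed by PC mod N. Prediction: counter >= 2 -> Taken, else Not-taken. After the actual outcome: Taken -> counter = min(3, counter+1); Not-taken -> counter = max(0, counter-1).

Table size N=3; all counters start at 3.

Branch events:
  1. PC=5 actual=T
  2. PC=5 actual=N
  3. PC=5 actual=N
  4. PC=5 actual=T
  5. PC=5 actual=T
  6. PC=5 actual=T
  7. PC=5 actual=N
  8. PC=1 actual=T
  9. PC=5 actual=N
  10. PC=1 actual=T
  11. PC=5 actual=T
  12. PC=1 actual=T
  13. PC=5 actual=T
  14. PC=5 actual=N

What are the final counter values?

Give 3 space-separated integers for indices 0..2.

Ev 1: PC=5 idx=2 pred=T actual=T -> ctr[2]=3
Ev 2: PC=5 idx=2 pred=T actual=N -> ctr[2]=2
Ev 3: PC=5 idx=2 pred=T actual=N -> ctr[2]=1
Ev 4: PC=5 idx=2 pred=N actual=T -> ctr[2]=2
Ev 5: PC=5 idx=2 pred=T actual=T -> ctr[2]=3
Ev 6: PC=5 idx=2 pred=T actual=T -> ctr[2]=3
Ev 7: PC=5 idx=2 pred=T actual=N -> ctr[2]=2
Ev 8: PC=1 idx=1 pred=T actual=T -> ctr[1]=3
Ev 9: PC=5 idx=2 pred=T actual=N -> ctr[2]=1
Ev 10: PC=1 idx=1 pred=T actual=T -> ctr[1]=3
Ev 11: PC=5 idx=2 pred=N actual=T -> ctr[2]=2
Ev 12: PC=1 idx=1 pred=T actual=T -> ctr[1]=3
Ev 13: PC=5 idx=2 pred=T actual=T -> ctr[2]=3
Ev 14: PC=5 idx=2 pred=T actual=N -> ctr[2]=2

Answer: 3 3 2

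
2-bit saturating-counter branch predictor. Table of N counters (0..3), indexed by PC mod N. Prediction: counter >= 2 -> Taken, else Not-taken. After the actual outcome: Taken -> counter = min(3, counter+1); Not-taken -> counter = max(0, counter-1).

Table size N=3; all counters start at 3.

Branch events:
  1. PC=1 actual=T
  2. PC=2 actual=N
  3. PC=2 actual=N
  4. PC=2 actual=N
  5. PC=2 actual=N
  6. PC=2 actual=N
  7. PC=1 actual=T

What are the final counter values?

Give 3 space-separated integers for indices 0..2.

Answer: 3 3 0

Derivation:
Ev 1: PC=1 idx=1 pred=T actual=T -> ctr[1]=3
Ev 2: PC=2 idx=2 pred=T actual=N -> ctr[2]=2
Ev 3: PC=2 idx=2 pred=T actual=N -> ctr[2]=1
Ev 4: PC=2 idx=2 pred=N actual=N -> ctr[2]=0
Ev 5: PC=2 idx=2 pred=N actual=N -> ctr[2]=0
Ev 6: PC=2 idx=2 pred=N actual=N -> ctr[2]=0
Ev 7: PC=1 idx=1 pred=T actual=T -> ctr[1]=3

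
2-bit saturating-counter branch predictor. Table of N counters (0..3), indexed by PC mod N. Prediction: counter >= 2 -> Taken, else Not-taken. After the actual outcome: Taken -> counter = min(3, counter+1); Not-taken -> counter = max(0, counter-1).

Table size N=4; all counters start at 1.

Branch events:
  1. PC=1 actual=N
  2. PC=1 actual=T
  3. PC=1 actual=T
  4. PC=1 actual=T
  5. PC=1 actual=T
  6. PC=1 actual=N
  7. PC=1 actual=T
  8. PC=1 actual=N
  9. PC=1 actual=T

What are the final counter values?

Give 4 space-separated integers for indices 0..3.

Ev 1: PC=1 idx=1 pred=N actual=N -> ctr[1]=0
Ev 2: PC=1 idx=1 pred=N actual=T -> ctr[1]=1
Ev 3: PC=1 idx=1 pred=N actual=T -> ctr[1]=2
Ev 4: PC=1 idx=1 pred=T actual=T -> ctr[1]=3
Ev 5: PC=1 idx=1 pred=T actual=T -> ctr[1]=3
Ev 6: PC=1 idx=1 pred=T actual=N -> ctr[1]=2
Ev 7: PC=1 idx=1 pred=T actual=T -> ctr[1]=3
Ev 8: PC=1 idx=1 pred=T actual=N -> ctr[1]=2
Ev 9: PC=1 idx=1 pred=T actual=T -> ctr[1]=3

Answer: 1 3 1 1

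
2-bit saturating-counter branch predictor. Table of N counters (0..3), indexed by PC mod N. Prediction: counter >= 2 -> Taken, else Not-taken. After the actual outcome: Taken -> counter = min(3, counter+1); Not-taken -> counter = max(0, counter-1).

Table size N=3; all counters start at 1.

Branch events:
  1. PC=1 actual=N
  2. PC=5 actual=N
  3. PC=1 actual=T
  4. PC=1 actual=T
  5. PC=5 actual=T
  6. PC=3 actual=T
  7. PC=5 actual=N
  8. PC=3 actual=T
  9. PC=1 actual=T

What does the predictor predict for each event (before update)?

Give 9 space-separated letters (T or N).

Answer: N N N N N N N T T

Derivation:
Ev 1: PC=1 idx=1 pred=N actual=N -> ctr[1]=0
Ev 2: PC=5 idx=2 pred=N actual=N -> ctr[2]=0
Ev 3: PC=1 idx=1 pred=N actual=T -> ctr[1]=1
Ev 4: PC=1 idx=1 pred=N actual=T -> ctr[1]=2
Ev 5: PC=5 idx=2 pred=N actual=T -> ctr[2]=1
Ev 6: PC=3 idx=0 pred=N actual=T -> ctr[0]=2
Ev 7: PC=5 idx=2 pred=N actual=N -> ctr[2]=0
Ev 8: PC=3 idx=0 pred=T actual=T -> ctr[0]=3
Ev 9: PC=1 idx=1 pred=T actual=T -> ctr[1]=3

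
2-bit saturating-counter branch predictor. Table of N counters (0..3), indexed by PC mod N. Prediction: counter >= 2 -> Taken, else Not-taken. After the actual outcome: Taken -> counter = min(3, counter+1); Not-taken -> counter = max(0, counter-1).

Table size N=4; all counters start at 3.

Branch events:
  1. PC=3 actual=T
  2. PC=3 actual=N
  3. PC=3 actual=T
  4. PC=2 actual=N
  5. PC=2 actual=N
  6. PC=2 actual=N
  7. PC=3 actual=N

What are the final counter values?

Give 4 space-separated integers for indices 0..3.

Answer: 3 3 0 2

Derivation:
Ev 1: PC=3 idx=3 pred=T actual=T -> ctr[3]=3
Ev 2: PC=3 idx=3 pred=T actual=N -> ctr[3]=2
Ev 3: PC=3 idx=3 pred=T actual=T -> ctr[3]=3
Ev 4: PC=2 idx=2 pred=T actual=N -> ctr[2]=2
Ev 5: PC=2 idx=2 pred=T actual=N -> ctr[2]=1
Ev 6: PC=2 idx=2 pred=N actual=N -> ctr[2]=0
Ev 7: PC=3 idx=3 pred=T actual=N -> ctr[3]=2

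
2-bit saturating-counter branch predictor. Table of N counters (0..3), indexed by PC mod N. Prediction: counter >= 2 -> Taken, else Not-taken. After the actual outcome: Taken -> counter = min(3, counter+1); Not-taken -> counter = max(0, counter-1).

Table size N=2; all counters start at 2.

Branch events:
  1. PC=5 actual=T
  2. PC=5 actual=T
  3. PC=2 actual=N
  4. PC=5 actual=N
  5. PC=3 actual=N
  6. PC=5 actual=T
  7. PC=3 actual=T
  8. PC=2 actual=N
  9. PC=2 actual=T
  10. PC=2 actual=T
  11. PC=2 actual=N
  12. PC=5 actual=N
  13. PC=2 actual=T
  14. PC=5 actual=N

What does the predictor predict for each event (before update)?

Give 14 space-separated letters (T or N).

Answer: T T T T T N T N N N T T N T

Derivation:
Ev 1: PC=5 idx=1 pred=T actual=T -> ctr[1]=3
Ev 2: PC=5 idx=1 pred=T actual=T -> ctr[1]=3
Ev 3: PC=2 idx=0 pred=T actual=N -> ctr[0]=1
Ev 4: PC=5 idx=1 pred=T actual=N -> ctr[1]=2
Ev 5: PC=3 idx=1 pred=T actual=N -> ctr[1]=1
Ev 6: PC=5 idx=1 pred=N actual=T -> ctr[1]=2
Ev 7: PC=3 idx=1 pred=T actual=T -> ctr[1]=3
Ev 8: PC=2 idx=0 pred=N actual=N -> ctr[0]=0
Ev 9: PC=2 idx=0 pred=N actual=T -> ctr[0]=1
Ev 10: PC=2 idx=0 pred=N actual=T -> ctr[0]=2
Ev 11: PC=2 idx=0 pred=T actual=N -> ctr[0]=1
Ev 12: PC=5 idx=1 pred=T actual=N -> ctr[1]=2
Ev 13: PC=2 idx=0 pred=N actual=T -> ctr[0]=2
Ev 14: PC=5 idx=1 pred=T actual=N -> ctr[1]=1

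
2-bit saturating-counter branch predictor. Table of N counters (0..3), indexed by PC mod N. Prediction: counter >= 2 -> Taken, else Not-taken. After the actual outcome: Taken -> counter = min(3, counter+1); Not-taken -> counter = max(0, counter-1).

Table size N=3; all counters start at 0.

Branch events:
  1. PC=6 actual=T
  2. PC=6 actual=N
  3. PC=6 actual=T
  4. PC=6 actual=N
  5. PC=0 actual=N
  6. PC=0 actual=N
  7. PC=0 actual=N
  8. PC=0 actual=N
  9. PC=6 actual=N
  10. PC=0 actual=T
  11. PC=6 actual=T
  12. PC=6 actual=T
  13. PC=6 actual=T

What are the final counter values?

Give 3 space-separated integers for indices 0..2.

Answer: 3 0 0

Derivation:
Ev 1: PC=6 idx=0 pred=N actual=T -> ctr[0]=1
Ev 2: PC=6 idx=0 pred=N actual=N -> ctr[0]=0
Ev 3: PC=6 idx=0 pred=N actual=T -> ctr[0]=1
Ev 4: PC=6 idx=0 pred=N actual=N -> ctr[0]=0
Ev 5: PC=0 idx=0 pred=N actual=N -> ctr[0]=0
Ev 6: PC=0 idx=0 pred=N actual=N -> ctr[0]=0
Ev 7: PC=0 idx=0 pred=N actual=N -> ctr[0]=0
Ev 8: PC=0 idx=0 pred=N actual=N -> ctr[0]=0
Ev 9: PC=6 idx=0 pred=N actual=N -> ctr[0]=0
Ev 10: PC=0 idx=0 pred=N actual=T -> ctr[0]=1
Ev 11: PC=6 idx=0 pred=N actual=T -> ctr[0]=2
Ev 12: PC=6 idx=0 pred=T actual=T -> ctr[0]=3
Ev 13: PC=6 idx=0 pred=T actual=T -> ctr[0]=3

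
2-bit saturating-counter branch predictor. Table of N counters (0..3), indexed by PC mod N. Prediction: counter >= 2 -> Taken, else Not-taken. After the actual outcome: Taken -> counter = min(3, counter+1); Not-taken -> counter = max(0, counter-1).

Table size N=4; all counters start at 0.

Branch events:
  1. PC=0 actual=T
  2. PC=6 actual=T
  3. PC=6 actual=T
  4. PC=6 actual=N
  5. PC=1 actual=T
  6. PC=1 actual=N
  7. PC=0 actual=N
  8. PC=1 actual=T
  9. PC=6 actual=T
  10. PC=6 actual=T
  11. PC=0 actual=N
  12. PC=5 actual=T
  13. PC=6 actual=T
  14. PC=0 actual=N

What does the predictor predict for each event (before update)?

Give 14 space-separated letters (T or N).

Ev 1: PC=0 idx=0 pred=N actual=T -> ctr[0]=1
Ev 2: PC=6 idx=2 pred=N actual=T -> ctr[2]=1
Ev 3: PC=6 idx=2 pred=N actual=T -> ctr[2]=2
Ev 4: PC=6 idx=2 pred=T actual=N -> ctr[2]=1
Ev 5: PC=1 idx=1 pred=N actual=T -> ctr[1]=1
Ev 6: PC=1 idx=1 pred=N actual=N -> ctr[1]=0
Ev 7: PC=0 idx=0 pred=N actual=N -> ctr[0]=0
Ev 8: PC=1 idx=1 pred=N actual=T -> ctr[1]=1
Ev 9: PC=6 idx=2 pred=N actual=T -> ctr[2]=2
Ev 10: PC=6 idx=2 pred=T actual=T -> ctr[2]=3
Ev 11: PC=0 idx=0 pred=N actual=N -> ctr[0]=0
Ev 12: PC=5 idx=1 pred=N actual=T -> ctr[1]=2
Ev 13: PC=6 idx=2 pred=T actual=T -> ctr[2]=3
Ev 14: PC=0 idx=0 pred=N actual=N -> ctr[0]=0

Answer: N N N T N N N N N T N N T N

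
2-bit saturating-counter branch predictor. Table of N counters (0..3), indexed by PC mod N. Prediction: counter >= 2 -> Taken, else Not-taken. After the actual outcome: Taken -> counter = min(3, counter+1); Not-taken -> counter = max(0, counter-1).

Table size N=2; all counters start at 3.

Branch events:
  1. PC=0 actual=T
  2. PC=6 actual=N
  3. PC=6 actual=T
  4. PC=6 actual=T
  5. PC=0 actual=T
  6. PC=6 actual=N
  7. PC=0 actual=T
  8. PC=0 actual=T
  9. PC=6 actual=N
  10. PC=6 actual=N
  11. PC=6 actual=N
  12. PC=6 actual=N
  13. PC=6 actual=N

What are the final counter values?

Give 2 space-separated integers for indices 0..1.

Ev 1: PC=0 idx=0 pred=T actual=T -> ctr[0]=3
Ev 2: PC=6 idx=0 pred=T actual=N -> ctr[0]=2
Ev 3: PC=6 idx=0 pred=T actual=T -> ctr[0]=3
Ev 4: PC=6 idx=0 pred=T actual=T -> ctr[0]=3
Ev 5: PC=0 idx=0 pred=T actual=T -> ctr[0]=3
Ev 6: PC=6 idx=0 pred=T actual=N -> ctr[0]=2
Ev 7: PC=0 idx=0 pred=T actual=T -> ctr[0]=3
Ev 8: PC=0 idx=0 pred=T actual=T -> ctr[0]=3
Ev 9: PC=6 idx=0 pred=T actual=N -> ctr[0]=2
Ev 10: PC=6 idx=0 pred=T actual=N -> ctr[0]=1
Ev 11: PC=6 idx=0 pred=N actual=N -> ctr[0]=0
Ev 12: PC=6 idx=0 pred=N actual=N -> ctr[0]=0
Ev 13: PC=6 idx=0 pred=N actual=N -> ctr[0]=0

Answer: 0 3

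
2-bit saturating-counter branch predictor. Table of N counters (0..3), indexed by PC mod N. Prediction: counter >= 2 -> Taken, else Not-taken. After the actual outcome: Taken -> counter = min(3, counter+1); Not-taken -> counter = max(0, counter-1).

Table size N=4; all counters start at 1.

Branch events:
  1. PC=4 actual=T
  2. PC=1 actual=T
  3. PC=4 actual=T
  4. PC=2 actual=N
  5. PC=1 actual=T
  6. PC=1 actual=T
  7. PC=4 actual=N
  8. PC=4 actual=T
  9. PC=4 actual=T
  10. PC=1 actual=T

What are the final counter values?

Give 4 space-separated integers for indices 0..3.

Ev 1: PC=4 idx=0 pred=N actual=T -> ctr[0]=2
Ev 2: PC=1 idx=1 pred=N actual=T -> ctr[1]=2
Ev 3: PC=4 idx=0 pred=T actual=T -> ctr[0]=3
Ev 4: PC=2 idx=2 pred=N actual=N -> ctr[2]=0
Ev 5: PC=1 idx=1 pred=T actual=T -> ctr[1]=3
Ev 6: PC=1 idx=1 pred=T actual=T -> ctr[1]=3
Ev 7: PC=4 idx=0 pred=T actual=N -> ctr[0]=2
Ev 8: PC=4 idx=0 pred=T actual=T -> ctr[0]=3
Ev 9: PC=4 idx=0 pred=T actual=T -> ctr[0]=3
Ev 10: PC=1 idx=1 pred=T actual=T -> ctr[1]=3

Answer: 3 3 0 1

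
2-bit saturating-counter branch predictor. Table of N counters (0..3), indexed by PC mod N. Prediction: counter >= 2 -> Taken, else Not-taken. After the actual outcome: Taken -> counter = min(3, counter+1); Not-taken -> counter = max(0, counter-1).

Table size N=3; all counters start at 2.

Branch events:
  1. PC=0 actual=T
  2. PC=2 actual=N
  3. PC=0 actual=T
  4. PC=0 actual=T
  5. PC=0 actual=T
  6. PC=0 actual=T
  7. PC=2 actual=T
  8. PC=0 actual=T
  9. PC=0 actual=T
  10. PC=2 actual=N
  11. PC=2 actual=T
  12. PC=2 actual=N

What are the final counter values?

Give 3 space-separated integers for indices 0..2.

Answer: 3 2 1

Derivation:
Ev 1: PC=0 idx=0 pred=T actual=T -> ctr[0]=3
Ev 2: PC=2 idx=2 pred=T actual=N -> ctr[2]=1
Ev 3: PC=0 idx=0 pred=T actual=T -> ctr[0]=3
Ev 4: PC=0 idx=0 pred=T actual=T -> ctr[0]=3
Ev 5: PC=0 idx=0 pred=T actual=T -> ctr[0]=3
Ev 6: PC=0 idx=0 pred=T actual=T -> ctr[0]=3
Ev 7: PC=2 idx=2 pred=N actual=T -> ctr[2]=2
Ev 8: PC=0 idx=0 pred=T actual=T -> ctr[0]=3
Ev 9: PC=0 idx=0 pred=T actual=T -> ctr[0]=3
Ev 10: PC=2 idx=2 pred=T actual=N -> ctr[2]=1
Ev 11: PC=2 idx=2 pred=N actual=T -> ctr[2]=2
Ev 12: PC=2 idx=2 pred=T actual=N -> ctr[2]=1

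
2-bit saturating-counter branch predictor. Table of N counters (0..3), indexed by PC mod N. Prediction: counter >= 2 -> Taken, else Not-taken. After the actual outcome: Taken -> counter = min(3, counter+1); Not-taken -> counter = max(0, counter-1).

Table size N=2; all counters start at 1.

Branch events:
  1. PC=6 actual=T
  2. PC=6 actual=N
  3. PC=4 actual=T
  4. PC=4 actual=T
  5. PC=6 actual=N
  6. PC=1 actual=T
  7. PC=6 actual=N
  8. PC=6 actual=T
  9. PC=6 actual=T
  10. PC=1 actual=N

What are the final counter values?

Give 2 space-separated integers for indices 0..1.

Answer: 3 1

Derivation:
Ev 1: PC=6 idx=0 pred=N actual=T -> ctr[0]=2
Ev 2: PC=6 idx=0 pred=T actual=N -> ctr[0]=1
Ev 3: PC=4 idx=0 pred=N actual=T -> ctr[0]=2
Ev 4: PC=4 idx=0 pred=T actual=T -> ctr[0]=3
Ev 5: PC=6 idx=0 pred=T actual=N -> ctr[0]=2
Ev 6: PC=1 idx=1 pred=N actual=T -> ctr[1]=2
Ev 7: PC=6 idx=0 pred=T actual=N -> ctr[0]=1
Ev 8: PC=6 idx=0 pred=N actual=T -> ctr[0]=2
Ev 9: PC=6 idx=0 pred=T actual=T -> ctr[0]=3
Ev 10: PC=1 idx=1 pred=T actual=N -> ctr[1]=1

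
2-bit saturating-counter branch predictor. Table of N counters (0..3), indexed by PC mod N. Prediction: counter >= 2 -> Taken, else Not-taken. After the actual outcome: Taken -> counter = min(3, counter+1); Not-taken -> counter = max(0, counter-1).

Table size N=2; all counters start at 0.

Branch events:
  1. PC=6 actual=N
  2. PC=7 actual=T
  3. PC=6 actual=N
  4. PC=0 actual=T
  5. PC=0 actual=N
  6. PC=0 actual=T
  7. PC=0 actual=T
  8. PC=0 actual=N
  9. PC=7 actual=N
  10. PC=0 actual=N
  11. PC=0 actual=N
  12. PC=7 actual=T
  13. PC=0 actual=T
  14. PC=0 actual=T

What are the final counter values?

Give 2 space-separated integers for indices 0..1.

Answer: 2 1

Derivation:
Ev 1: PC=6 idx=0 pred=N actual=N -> ctr[0]=0
Ev 2: PC=7 idx=1 pred=N actual=T -> ctr[1]=1
Ev 3: PC=6 idx=0 pred=N actual=N -> ctr[0]=0
Ev 4: PC=0 idx=0 pred=N actual=T -> ctr[0]=1
Ev 5: PC=0 idx=0 pred=N actual=N -> ctr[0]=0
Ev 6: PC=0 idx=0 pred=N actual=T -> ctr[0]=1
Ev 7: PC=0 idx=0 pred=N actual=T -> ctr[0]=2
Ev 8: PC=0 idx=0 pred=T actual=N -> ctr[0]=1
Ev 9: PC=7 idx=1 pred=N actual=N -> ctr[1]=0
Ev 10: PC=0 idx=0 pred=N actual=N -> ctr[0]=0
Ev 11: PC=0 idx=0 pred=N actual=N -> ctr[0]=0
Ev 12: PC=7 idx=1 pred=N actual=T -> ctr[1]=1
Ev 13: PC=0 idx=0 pred=N actual=T -> ctr[0]=1
Ev 14: PC=0 idx=0 pred=N actual=T -> ctr[0]=2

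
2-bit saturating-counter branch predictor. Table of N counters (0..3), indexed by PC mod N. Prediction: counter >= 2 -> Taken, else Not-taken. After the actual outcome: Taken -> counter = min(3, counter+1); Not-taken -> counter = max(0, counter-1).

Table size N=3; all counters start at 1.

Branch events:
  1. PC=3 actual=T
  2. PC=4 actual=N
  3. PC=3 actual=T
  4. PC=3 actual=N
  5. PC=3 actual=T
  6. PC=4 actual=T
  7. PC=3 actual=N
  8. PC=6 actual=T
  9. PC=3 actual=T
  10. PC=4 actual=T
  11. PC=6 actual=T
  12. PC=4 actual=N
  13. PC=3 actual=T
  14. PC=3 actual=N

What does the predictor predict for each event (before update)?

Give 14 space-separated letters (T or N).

Ev 1: PC=3 idx=0 pred=N actual=T -> ctr[0]=2
Ev 2: PC=4 idx=1 pred=N actual=N -> ctr[1]=0
Ev 3: PC=3 idx=0 pred=T actual=T -> ctr[0]=3
Ev 4: PC=3 idx=0 pred=T actual=N -> ctr[0]=2
Ev 5: PC=3 idx=0 pred=T actual=T -> ctr[0]=3
Ev 6: PC=4 idx=1 pred=N actual=T -> ctr[1]=1
Ev 7: PC=3 idx=0 pred=T actual=N -> ctr[0]=2
Ev 8: PC=6 idx=0 pred=T actual=T -> ctr[0]=3
Ev 9: PC=3 idx=0 pred=T actual=T -> ctr[0]=3
Ev 10: PC=4 idx=1 pred=N actual=T -> ctr[1]=2
Ev 11: PC=6 idx=0 pred=T actual=T -> ctr[0]=3
Ev 12: PC=4 idx=1 pred=T actual=N -> ctr[1]=1
Ev 13: PC=3 idx=0 pred=T actual=T -> ctr[0]=3
Ev 14: PC=3 idx=0 pred=T actual=N -> ctr[0]=2

Answer: N N T T T N T T T N T T T T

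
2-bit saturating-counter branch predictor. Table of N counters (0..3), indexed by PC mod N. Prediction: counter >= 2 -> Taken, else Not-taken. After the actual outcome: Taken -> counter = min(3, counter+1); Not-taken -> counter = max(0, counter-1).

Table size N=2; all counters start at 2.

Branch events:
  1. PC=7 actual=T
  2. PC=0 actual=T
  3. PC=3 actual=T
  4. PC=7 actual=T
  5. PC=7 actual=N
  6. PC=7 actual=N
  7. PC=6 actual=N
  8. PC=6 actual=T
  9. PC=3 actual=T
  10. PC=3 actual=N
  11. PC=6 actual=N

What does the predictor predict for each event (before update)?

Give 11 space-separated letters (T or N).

Ev 1: PC=7 idx=1 pred=T actual=T -> ctr[1]=3
Ev 2: PC=0 idx=0 pred=T actual=T -> ctr[0]=3
Ev 3: PC=3 idx=1 pred=T actual=T -> ctr[1]=3
Ev 4: PC=7 idx=1 pred=T actual=T -> ctr[1]=3
Ev 5: PC=7 idx=1 pred=T actual=N -> ctr[1]=2
Ev 6: PC=7 idx=1 pred=T actual=N -> ctr[1]=1
Ev 7: PC=6 idx=0 pred=T actual=N -> ctr[0]=2
Ev 8: PC=6 idx=0 pred=T actual=T -> ctr[0]=3
Ev 9: PC=3 idx=1 pred=N actual=T -> ctr[1]=2
Ev 10: PC=3 idx=1 pred=T actual=N -> ctr[1]=1
Ev 11: PC=6 idx=0 pred=T actual=N -> ctr[0]=2

Answer: T T T T T T T T N T T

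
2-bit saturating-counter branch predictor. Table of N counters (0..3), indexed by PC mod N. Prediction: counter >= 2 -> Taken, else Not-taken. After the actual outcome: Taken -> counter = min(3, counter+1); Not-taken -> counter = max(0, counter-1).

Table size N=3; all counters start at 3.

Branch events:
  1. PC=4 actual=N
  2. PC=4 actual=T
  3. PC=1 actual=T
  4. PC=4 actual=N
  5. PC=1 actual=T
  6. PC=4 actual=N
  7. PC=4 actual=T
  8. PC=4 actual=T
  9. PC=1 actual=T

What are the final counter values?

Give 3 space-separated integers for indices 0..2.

Ev 1: PC=4 idx=1 pred=T actual=N -> ctr[1]=2
Ev 2: PC=4 idx=1 pred=T actual=T -> ctr[1]=3
Ev 3: PC=1 idx=1 pred=T actual=T -> ctr[1]=3
Ev 4: PC=4 idx=1 pred=T actual=N -> ctr[1]=2
Ev 5: PC=1 idx=1 pred=T actual=T -> ctr[1]=3
Ev 6: PC=4 idx=1 pred=T actual=N -> ctr[1]=2
Ev 7: PC=4 idx=1 pred=T actual=T -> ctr[1]=3
Ev 8: PC=4 idx=1 pred=T actual=T -> ctr[1]=3
Ev 9: PC=1 idx=1 pred=T actual=T -> ctr[1]=3

Answer: 3 3 3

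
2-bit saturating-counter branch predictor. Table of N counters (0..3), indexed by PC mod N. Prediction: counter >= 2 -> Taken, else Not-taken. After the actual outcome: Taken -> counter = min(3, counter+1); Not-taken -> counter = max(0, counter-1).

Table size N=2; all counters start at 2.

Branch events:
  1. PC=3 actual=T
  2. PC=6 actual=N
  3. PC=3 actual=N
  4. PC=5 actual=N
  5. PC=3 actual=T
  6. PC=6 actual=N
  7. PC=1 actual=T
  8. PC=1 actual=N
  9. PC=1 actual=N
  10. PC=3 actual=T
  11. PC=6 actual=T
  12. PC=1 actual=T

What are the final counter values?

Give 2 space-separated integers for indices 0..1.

Answer: 1 3

Derivation:
Ev 1: PC=3 idx=1 pred=T actual=T -> ctr[1]=3
Ev 2: PC=6 idx=0 pred=T actual=N -> ctr[0]=1
Ev 3: PC=3 idx=1 pred=T actual=N -> ctr[1]=2
Ev 4: PC=5 idx=1 pred=T actual=N -> ctr[1]=1
Ev 5: PC=3 idx=1 pred=N actual=T -> ctr[1]=2
Ev 6: PC=6 idx=0 pred=N actual=N -> ctr[0]=0
Ev 7: PC=1 idx=1 pred=T actual=T -> ctr[1]=3
Ev 8: PC=1 idx=1 pred=T actual=N -> ctr[1]=2
Ev 9: PC=1 idx=1 pred=T actual=N -> ctr[1]=1
Ev 10: PC=3 idx=1 pred=N actual=T -> ctr[1]=2
Ev 11: PC=6 idx=0 pred=N actual=T -> ctr[0]=1
Ev 12: PC=1 idx=1 pred=T actual=T -> ctr[1]=3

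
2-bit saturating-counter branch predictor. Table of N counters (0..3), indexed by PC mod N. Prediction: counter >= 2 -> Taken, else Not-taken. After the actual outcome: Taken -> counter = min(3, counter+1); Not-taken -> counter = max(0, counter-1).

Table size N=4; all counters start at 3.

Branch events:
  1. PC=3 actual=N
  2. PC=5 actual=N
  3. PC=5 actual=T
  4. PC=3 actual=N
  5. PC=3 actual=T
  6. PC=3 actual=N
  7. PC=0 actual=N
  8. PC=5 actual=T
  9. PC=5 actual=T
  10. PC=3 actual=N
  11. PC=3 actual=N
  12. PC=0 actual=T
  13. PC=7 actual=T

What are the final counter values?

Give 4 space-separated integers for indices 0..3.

Answer: 3 3 3 1

Derivation:
Ev 1: PC=3 idx=3 pred=T actual=N -> ctr[3]=2
Ev 2: PC=5 idx=1 pred=T actual=N -> ctr[1]=2
Ev 3: PC=5 idx=1 pred=T actual=T -> ctr[1]=3
Ev 4: PC=3 idx=3 pred=T actual=N -> ctr[3]=1
Ev 5: PC=3 idx=3 pred=N actual=T -> ctr[3]=2
Ev 6: PC=3 idx=3 pred=T actual=N -> ctr[3]=1
Ev 7: PC=0 idx=0 pred=T actual=N -> ctr[0]=2
Ev 8: PC=5 idx=1 pred=T actual=T -> ctr[1]=3
Ev 9: PC=5 idx=1 pred=T actual=T -> ctr[1]=3
Ev 10: PC=3 idx=3 pred=N actual=N -> ctr[3]=0
Ev 11: PC=3 idx=3 pred=N actual=N -> ctr[3]=0
Ev 12: PC=0 idx=0 pred=T actual=T -> ctr[0]=3
Ev 13: PC=7 idx=3 pred=N actual=T -> ctr[3]=1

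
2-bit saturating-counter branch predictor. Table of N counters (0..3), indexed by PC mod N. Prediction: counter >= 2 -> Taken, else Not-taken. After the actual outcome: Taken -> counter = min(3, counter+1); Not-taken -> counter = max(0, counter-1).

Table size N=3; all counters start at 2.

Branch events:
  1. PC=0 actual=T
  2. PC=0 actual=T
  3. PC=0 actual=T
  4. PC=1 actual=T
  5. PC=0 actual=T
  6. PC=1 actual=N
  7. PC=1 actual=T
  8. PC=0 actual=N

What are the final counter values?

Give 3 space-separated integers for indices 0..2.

Answer: 2 3 2

Derivation:
Ev 1: PC=0 idx=0 pred=T actual=T -> ctr[0]=3
Ev 2: PC=0 idx=0 pred=T actual=T -> ctr[0]=3
Ev 3: PC=0 idx=0 pred=T actual=T -> ctr[0]=3
Ev 4: PC=1 idx=1 pred=T actual=T -> ctr[1]=3
Ev 5: PC=0 idx=0 pred=T actual=T -> ctr[0]=3
Ev 6: PC=1 idx=1 pred=T actual=N -> ctr[1]=2
Ev 7: PC=1 idx=1 pred=T actual=T -> ctr[1]=3
Ev 8: PC=0 idx=0 pred=T actual=N -> ctr[0]=2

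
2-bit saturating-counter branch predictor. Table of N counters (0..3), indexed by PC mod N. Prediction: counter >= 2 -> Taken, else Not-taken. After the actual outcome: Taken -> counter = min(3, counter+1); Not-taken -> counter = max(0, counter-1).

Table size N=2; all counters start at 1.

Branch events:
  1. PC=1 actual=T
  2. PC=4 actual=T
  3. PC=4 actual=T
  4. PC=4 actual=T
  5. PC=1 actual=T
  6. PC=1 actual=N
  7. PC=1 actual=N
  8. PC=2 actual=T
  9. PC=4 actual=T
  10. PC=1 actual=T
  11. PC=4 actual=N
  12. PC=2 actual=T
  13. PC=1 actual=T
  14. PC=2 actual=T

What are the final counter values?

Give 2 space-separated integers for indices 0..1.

Answer: 3 3

Derivation:
Ev 1: PC=1 idx=1 pred=N actual=T -> ctr[1]=2
Ev 2: PC=4 idx=0 pred=N actual=T -> ctr[0]=2
Ev 3: PC=4 idx=0 pred=T actual=T -> ctr[0]=3
Ev 4: PC=4 idx=0 pred=T actual=T -> ctr[0]=3
Ev 5: PC=1 idx=1 pred=T actual=T -> ctr[1]=3
Ev 6: PC=1 idx=1 pred=T actual=N -> ctr[1]=2
Ev 7: PC=1 idx=1 pred=T actual=N -> ctr[1]=1
Ev 8: PC=2 idx=0 pred=T actual=T -> ctr[0]=3
Ev 9: PC=4 idx=0 pred=T actual=T -> ctr[0]=3
Ev 10: PC=1 idx=1 pred=N actual=T -> ctr[1]=2
Ev 11: PC=4 idx=0 pred=T actual=N -> ctr[0]=2
Ev 12: PC=2 idx=0 pred=T actual=T -> ctr[0]=3
Ev 13: PC=1 idx=1 pred=T actual=T -> ctr[1]=3
Ev 14: PC=2 idx=0 pred=T actual=T -> ctr[0]=3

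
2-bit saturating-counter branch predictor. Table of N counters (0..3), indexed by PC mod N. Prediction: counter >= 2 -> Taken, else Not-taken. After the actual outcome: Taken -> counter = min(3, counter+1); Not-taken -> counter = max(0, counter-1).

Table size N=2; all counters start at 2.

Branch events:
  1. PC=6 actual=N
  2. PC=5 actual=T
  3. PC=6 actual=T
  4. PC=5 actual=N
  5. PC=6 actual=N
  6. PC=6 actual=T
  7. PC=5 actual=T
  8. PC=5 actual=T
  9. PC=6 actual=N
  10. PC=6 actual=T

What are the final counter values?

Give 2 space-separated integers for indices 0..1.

Ev 1: PC=6 idx=0 pred=T actual=N -> ctr[0]=1
Ev 2: PC=5 idx=1 pred=T actual=T -> ctr[1]=3
Ev 3: PC=6 idx=0 pred=N actual=T -> ctr[0]=2
Ev 4: PC=5 idx=1 pred=T actual=N -> ctr[1]=2
Ev 5: PC=6 idx=0 pred=T actual=N -> ctr[0]=1
Ev 6: PC=6 idx=0 pred=N actual=T -> ctr[0]=2
Ev 7: PC=5 idx=1 pred=T actual=T -> ctr[1]=3
Ev 8: PC=5 idx=1 pred=T actual=T -> ctr[1]=3
Ev 9: PC=6 idx=0 pred=T actual=N -> ctr[0]=1
Ev 10: PC=6 idx=0 pred=N actual=T -> ctr[0]=2

Answer: 2 3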